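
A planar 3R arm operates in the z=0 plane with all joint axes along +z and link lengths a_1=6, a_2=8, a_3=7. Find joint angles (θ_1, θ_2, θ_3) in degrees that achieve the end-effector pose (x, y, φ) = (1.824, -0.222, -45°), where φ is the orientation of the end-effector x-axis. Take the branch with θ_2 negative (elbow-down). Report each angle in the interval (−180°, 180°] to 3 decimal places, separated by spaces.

-150.004 -134.997 -120.000

wrist centre = target − a_3·(cos φ, sin φ) = (-3.1257, 4.7277)
cos θ_2 = (32.1219−6²−8²)/(2·6·8) = -0.7071; θ_2 = -134.9965° (elbow-down)
β = atan2(4.7277,-3.1257) = 123.4707°; ψ = atan2(-5.6572,0.3435) = -86.5254°
θ_1 = β − ψ = 209.9961°
θ_3 = φ − θ_1 − θ_2 = -119.9996° (wrapped to (-180°,180°])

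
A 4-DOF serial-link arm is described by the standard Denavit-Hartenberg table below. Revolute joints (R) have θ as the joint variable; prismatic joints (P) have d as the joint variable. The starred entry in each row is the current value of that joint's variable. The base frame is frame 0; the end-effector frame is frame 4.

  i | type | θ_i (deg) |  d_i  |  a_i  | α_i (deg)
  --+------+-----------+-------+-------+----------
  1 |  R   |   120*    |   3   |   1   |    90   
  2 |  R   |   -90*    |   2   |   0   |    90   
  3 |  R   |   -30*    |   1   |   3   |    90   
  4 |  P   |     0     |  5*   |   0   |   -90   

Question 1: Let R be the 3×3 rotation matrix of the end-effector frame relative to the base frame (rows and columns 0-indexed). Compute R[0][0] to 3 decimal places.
End-effector x-axis (col 0 of R) = (-0.4330,-0.2500,-0.8660)
R[0][0] = -0.4330

-0.433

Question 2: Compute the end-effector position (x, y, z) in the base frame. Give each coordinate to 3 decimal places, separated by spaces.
-3.317 -1.915 2.902

after link 1: o_1 = (-0.5000, 0.8660, 3.0000)
after link 2: o_2 = (1.2321, 1.8660, 3.0000)
after link 3: o_3 = (0.4330, 0.2500, 0.4019)
after link 4: o_4 = (-3.3170, -1.9151, 2.9019)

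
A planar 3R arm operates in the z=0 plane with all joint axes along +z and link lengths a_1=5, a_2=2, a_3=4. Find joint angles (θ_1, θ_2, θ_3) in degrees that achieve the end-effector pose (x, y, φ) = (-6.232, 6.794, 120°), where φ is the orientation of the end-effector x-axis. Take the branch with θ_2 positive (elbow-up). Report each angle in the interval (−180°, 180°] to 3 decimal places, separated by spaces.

120.001 90.006 -90.006

wrist centre = target − a_3·(cos φ, sin φ) = (-4.2320, 3.3299)
cos θ_2 = (28.9980−5²−2²)/(2·5·2) = -0.0001; θ_2 = 90.0056° (elbow-up)
β = atan2(3.3299,-4.2320) = 141.8030°; ψ = atan2(2.0000,4.9998) = 21.8022°
θ_1 = β − ψ = 120.0008°
θ_3 = φ − θ_1 − θ_2 = -90.0064° (wrapped to (-180°,180°])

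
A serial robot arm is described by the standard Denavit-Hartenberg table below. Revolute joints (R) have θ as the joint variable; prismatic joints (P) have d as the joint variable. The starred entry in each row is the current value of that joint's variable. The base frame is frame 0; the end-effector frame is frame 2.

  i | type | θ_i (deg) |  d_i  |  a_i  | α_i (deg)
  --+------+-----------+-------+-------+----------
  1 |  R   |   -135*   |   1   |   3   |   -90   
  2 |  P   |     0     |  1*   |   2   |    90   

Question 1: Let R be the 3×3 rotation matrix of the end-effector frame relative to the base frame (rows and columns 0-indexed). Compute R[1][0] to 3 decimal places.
End-effector x-axis (col 0 of R) = (-0.7071,-0.7071,0.0000)
R[1][0] = -0.7071

-0.707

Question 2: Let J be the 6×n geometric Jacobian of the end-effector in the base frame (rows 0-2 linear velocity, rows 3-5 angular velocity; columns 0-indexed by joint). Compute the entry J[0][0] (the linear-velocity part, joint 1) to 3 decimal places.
axis z_0 = ẑ; lever o_n−o_0 = (-2.8284,-4.2426,1.0000)
cross product → J_v[:, 0] = (4.2426,-2.8284,0.0000)
J_ω[:, 0] = z_0
entry J[0][0] = 4.2426

4.243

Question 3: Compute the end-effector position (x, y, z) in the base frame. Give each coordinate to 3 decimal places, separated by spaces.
after link 1: o_1 = (-2.1213, -2.1213, 1.0000)
after link 2: o_2 = (-2.8284, -4.2426, 1.0000)

-2.828 -4.243 1.000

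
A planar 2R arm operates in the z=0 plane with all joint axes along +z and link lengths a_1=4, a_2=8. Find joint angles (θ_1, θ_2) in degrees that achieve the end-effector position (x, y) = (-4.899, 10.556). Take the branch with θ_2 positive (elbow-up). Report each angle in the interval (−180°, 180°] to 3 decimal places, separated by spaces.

cos θ_2 = (135.4293−4²−8²)/(2·4·8) = 0.8661; θ_2 = 29.9934° (elbow-up)
β = atan2(10.5560,-4.8990) = 114.8958°; ψ = atan2(3.9992,10.9287) = 20.0994°
θ_1 = β − ψ = 94.7964°

94.796 29.993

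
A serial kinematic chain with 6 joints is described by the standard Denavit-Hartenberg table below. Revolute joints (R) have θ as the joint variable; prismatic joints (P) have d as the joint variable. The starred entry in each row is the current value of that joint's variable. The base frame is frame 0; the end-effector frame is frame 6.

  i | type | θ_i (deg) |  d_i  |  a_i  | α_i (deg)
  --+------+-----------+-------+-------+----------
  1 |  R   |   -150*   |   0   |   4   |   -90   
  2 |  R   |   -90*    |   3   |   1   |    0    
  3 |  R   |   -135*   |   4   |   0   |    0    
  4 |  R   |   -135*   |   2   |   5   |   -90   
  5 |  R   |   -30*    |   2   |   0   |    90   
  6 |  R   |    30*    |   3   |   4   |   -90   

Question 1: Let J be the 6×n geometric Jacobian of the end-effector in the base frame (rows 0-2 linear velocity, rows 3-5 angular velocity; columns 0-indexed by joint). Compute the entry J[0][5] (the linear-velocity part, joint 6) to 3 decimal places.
axis z_5 = (0.8660,-0.5000,0.0000); lever o_n−o_5 = (0.8660,-4.5000,-2.0000)
cross product → J_v[:, 5] = (1.0000,1.7321,-3.4641)
J_ω[:, 5] = z_5
entry J[0][5] = 1.0000

1.000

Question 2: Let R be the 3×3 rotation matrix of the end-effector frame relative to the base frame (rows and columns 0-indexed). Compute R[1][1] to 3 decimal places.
0.500

End-effector y-axis (col 1 of R) = (-0.8660,0.5000,-0.0000)
R[1][1] = 0.5000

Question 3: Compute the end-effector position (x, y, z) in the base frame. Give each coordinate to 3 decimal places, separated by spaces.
-2.428 -16.794 -3.000

after link 1: o_1 = (-3.4641, -2.0000, 0.0000)
after link 2: o_2 = (-1.9641, -4.5981, 1.0000)
after link 3: o_3 = (0.0359, -8.0622, 1.0000)
after link 4: o_4 = (-3.2942, -12.2942, 1.0000)
after link 5: o_5 = (-3.2942, -12.2942, -1.0000)
after link 6: o_6 = (-2.4282, -16.7942, -3.0000)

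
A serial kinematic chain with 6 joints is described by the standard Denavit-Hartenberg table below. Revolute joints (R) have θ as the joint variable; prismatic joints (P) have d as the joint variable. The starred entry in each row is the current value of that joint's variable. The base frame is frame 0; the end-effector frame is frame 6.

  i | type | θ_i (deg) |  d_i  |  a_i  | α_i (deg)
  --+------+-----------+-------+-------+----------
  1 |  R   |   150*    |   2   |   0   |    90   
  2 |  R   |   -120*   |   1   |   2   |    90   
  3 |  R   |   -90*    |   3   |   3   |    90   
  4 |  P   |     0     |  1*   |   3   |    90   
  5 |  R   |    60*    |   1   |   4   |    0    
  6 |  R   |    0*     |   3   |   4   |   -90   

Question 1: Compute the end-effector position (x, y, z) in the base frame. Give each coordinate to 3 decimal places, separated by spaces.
after link 1: o_1 = (0.0000, 0.0000, 2.0000)
after link 2: o_2 = (1.3660, 0.3660, 0.2679)
after link 3: o_3 = (2.1160, -3.5311, 1.7679)
after link 4: o_4 = (0.1830, -5.8792, 2.6340)
after link 5: o_5 = (-3.0670, -6.3122, 5.1340)
after link 6: o_6 = (-7.8170, -5.8792, 6.6340)

-7.817 -5.879 6.634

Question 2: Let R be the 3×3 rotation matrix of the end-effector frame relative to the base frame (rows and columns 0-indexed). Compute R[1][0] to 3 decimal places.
-0.217

End-effector x-axis (col 0 of R) = (-0.6250,-0.2165,0.7500)
R[1][0] = -0.2165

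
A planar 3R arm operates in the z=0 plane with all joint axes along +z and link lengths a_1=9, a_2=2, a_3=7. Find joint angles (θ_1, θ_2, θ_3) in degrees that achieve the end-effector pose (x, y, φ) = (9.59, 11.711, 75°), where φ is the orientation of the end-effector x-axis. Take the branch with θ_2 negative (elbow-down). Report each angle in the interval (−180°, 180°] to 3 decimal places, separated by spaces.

wrist centre = target − a_3·(cos φ, sin φ) = (7.7783, 4.9495)
cos θ_2 = (84.9992−9²−2²)/(2·9·2) = -0.0000; θ_2 = -90.0013° (elbow-down)
β = atan2(4.9495,7.7783) = 32.4697°; ψ = atan2(-2.0000,9.0000) = -12.5289°
θ_1 = β − ψ = 44.9986°
θ_3 = φ − θ_1 − θ_2 = 120.0028° (wrapped to (-180°,180°])

44.999 -90.001 120.003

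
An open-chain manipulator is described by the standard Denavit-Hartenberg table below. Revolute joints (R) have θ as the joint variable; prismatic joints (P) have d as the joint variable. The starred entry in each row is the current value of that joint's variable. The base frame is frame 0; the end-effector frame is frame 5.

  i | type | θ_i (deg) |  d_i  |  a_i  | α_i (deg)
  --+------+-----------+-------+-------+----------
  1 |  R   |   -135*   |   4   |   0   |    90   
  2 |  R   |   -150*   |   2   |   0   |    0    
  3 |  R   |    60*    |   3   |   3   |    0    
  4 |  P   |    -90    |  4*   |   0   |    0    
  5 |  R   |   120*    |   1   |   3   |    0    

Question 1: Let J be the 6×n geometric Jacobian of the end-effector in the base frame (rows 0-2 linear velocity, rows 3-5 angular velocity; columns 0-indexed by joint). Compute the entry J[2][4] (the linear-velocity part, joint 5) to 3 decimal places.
axis z_4 = (-0.7071,0.7071,0.0000); lever o_n−o_4 = (-1.7678,-0.3536,-2.5981)
cross product → J_v[:, 4] = (-1.8371,-1.8371,1.5000)
J_ω[:, 4] = z_4
entry J[2][4] = 1.5000

1.500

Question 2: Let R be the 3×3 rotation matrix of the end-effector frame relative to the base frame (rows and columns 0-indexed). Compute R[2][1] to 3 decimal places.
0.500

End-effector y-axis (col 1 of R) = (-0.6124,-0.6124,0.5000)
R[2][1] = 0.5000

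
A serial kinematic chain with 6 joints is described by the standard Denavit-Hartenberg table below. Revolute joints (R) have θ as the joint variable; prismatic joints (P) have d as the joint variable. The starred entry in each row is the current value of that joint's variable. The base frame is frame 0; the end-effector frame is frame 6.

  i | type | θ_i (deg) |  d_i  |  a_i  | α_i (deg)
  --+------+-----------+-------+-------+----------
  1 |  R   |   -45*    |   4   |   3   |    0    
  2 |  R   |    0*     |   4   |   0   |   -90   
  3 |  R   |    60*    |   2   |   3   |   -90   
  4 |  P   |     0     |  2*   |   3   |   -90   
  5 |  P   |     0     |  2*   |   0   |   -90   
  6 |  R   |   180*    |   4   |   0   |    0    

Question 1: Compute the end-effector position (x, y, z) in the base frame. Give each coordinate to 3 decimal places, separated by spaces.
5.467 -5.467 3.804

after link 1: o_1 = (2.1213, -2.1213, 4.0000)
after link 2: o_2 = (2.1213, -2.1213, 8.0000)
after link 3: o_3 = (4.5962, -1.7678, 5.4019)
after link 4: o_4 = (4.4321, -1.6037, 1.8038)
after link 5: o_5 = (3.0179, -3.0179, 1.8038)
after link 6: o_6 = (5.4674, -5.4674, 3.8038)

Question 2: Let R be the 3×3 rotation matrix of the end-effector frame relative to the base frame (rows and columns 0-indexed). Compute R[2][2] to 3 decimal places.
End-effector z-axis (col 2 of R) = (0.6124,-0.6124,0.5000)
R[2][2] = 0.5000

0.500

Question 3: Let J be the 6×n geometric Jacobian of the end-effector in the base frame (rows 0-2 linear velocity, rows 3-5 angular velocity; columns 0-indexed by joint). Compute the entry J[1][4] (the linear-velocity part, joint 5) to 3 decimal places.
prismatic axis z_4 = (-0.7071,-0.7071,-0.0000)
J_v[:, 4] = z_4; J_ω[:, 4] = (0,0,0)
entry J[1][4] = -0.7071

-0.707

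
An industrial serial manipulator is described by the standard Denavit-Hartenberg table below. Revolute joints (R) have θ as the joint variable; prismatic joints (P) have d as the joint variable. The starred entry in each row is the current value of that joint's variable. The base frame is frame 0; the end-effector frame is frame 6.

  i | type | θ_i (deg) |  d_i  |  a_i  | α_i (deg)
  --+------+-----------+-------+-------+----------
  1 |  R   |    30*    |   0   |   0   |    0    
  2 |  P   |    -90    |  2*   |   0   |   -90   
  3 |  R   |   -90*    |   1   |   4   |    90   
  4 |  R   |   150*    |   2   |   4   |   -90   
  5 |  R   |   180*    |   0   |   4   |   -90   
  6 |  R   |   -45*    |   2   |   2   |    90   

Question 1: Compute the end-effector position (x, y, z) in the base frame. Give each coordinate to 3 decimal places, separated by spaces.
after link 1: o_1 = (0.0000, 0.0000, 0.0000)
after link 2: o_2 = (0.0000, 0.0000, 2.0000)
after link 3: o_3 = (0.8660, 0.5000, 6.0000)
after link 4: o_4 = (1.5981, 3.2321, 2.5359)
after link 5: o_5 = (-0.1340, 2.2321, 6.0000)
after link 6: o_6 = (-2.8070, 2.9982, 6.5176)

-2.807 2.998 6.518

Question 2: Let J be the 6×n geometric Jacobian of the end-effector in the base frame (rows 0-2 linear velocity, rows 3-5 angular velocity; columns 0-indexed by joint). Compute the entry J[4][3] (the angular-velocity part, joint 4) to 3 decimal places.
axis z_3 = (-0.5000,0.8660,0.0000); lever o_n−o_3 = (-3.6730,2.4982,0.5176)
cross product → J_v[:, 3] = (0.4483,0.2588,1.9319)
J_ω[:, 3] = z_3
entry J[4][3] = 0.8660

0.866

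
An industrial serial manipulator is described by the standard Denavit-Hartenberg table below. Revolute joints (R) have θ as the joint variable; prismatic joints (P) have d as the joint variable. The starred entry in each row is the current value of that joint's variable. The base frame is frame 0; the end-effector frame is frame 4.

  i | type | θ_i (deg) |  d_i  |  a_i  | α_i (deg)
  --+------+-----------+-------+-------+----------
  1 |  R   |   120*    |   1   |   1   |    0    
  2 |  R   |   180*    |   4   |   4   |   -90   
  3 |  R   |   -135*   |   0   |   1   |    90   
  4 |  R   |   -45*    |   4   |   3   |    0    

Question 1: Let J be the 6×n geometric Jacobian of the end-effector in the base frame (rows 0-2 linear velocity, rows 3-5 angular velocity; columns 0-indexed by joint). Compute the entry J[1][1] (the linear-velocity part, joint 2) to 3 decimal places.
-2.355

axis z_1 = (0.0000,0.0000,1.0000); lever o_n−o_1 = (-2.3549,-0.1639,3.3787)
cross product → J_v[:, 1] = (0.1639,-2.3549,0.0000)
J_ω[:, 1] = z_1
entry J[1][1] = -2.3549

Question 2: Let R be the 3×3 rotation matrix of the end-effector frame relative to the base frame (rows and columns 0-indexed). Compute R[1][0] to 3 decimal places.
End-effector x-axis (col 0 of R) = (-0.8624,0.0795,0.5000)
R[1][0] = 0.0795

0.079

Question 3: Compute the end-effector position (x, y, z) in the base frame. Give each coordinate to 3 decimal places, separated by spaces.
-2.855 0.702 4.379

after link 1: o_1 = (-0.5000, 0.8660, 1.0000)
after link 2: o_2 = (1.5000, -2.5981, 5.0000)
after link 3: o_3 = (1.1464, -1.9857, 5.7071)
after link 4: o_4 = (-2.8549, 0.7022, 4.3787)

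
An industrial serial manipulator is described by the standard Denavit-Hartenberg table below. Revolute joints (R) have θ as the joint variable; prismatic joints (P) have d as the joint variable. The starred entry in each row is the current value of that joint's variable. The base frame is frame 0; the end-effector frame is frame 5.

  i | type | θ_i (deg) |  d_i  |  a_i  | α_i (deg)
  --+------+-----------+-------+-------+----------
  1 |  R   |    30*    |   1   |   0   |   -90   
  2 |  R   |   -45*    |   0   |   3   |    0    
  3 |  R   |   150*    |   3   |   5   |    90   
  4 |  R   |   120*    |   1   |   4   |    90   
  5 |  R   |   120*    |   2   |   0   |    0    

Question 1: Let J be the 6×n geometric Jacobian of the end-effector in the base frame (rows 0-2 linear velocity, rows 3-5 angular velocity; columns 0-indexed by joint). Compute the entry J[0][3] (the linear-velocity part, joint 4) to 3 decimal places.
1.135

axis z_3 = (0.8365,0.4830,-0.2588); lever o_n−o_3 = (-1.3355,4.3837,-0.0000)
cross product → J_v[:, 3] = (1.1346,0.3456,4.3120)
J_ω[:, 3] = z_3
entry J[0][3] = 1.1346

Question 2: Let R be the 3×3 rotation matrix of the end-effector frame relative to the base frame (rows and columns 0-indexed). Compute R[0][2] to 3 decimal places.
-0.444

End-effector z-axis (col 2 of R) = (-0.4441,0.3209,-0.8365)
R[0][2] = -0.4441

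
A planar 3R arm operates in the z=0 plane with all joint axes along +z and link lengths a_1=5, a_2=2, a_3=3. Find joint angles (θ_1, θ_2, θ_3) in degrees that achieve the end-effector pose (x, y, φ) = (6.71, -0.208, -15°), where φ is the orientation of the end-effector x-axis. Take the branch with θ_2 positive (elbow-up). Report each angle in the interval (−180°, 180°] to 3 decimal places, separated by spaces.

-13.041 135.007 -136.965

wrist centre = target − a_3·(cos φ, sin φ) = (3.8122, 0.5685)
cos θ_2 = (14.8562−5²−2²)/(2·5·2) = -0.7072; θ_2 = 135.0068° (elbow-up)
β = atan2(0.5685,3.8122) = 8.4811°; ψ = atan2(1.4140,3.5856) = 21.5226°
θ_1 = β − ψ = -13.0415°
θ_3 = φ − θ_1 − θ_2 = -136.9654° (wrapped to (-180°,180°])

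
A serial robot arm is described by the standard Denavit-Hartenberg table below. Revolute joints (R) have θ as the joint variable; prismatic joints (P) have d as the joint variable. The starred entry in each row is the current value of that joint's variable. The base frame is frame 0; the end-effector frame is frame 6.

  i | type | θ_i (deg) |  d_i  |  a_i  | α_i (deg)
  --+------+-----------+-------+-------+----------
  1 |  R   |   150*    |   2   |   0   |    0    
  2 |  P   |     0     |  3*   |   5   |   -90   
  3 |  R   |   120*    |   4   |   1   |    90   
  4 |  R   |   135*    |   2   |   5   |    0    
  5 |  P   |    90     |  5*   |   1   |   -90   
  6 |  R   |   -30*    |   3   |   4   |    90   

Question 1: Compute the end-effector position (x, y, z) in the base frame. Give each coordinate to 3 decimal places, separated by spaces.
after link 1: o_1 = (0.0000, 0.0000, 2.0000)
after link 2: o_2 = (-4.3301, 2.5000, 5.0000)
after link 3: o_3 = (-5.8971, -1.2141, 4.1340)
after link 4: o_4 = (-10.6958, -2.5261, 6.1958)
after link 5: o_5 = (-14.3984, 0.4282, 4.3082)
after link 6: o_6 = (-13.7551, 5.3347, 3.5924)

-13.755 5.335 3.592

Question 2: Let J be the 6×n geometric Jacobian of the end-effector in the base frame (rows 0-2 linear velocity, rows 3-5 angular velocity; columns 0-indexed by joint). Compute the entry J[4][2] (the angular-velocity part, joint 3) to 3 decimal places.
-0.866

axis z_2 = (-0.5000,-0.8660,0.0000); lever o_n−o_2 = (-9.4250,2.8347,-1.4076)
cross product → J_v[:, 2] = (1.2190,-0.7038,-9.5796)
J_ω[:, 2] = z_2
entry J[4][2] = -0.8660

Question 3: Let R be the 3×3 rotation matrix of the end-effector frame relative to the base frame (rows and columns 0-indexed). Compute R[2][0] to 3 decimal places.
0.280

End-effector x-axis (col 0 of R) = (-0.3340,0.8999,0.2803)
R[2][0] = 0.2803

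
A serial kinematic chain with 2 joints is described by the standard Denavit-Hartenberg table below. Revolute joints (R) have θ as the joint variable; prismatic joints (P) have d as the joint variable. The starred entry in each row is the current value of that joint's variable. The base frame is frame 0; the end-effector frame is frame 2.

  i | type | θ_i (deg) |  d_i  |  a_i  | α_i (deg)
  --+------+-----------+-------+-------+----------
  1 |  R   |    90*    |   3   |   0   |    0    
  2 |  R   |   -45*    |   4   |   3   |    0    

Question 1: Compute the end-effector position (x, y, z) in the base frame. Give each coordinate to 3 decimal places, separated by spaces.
2.121 2.121 7.000

after link 1: o_1 = (0.0000, 0.0000, 3.0000)
after link 2: o_2 = (2.1213, 2.1213, 7.0000)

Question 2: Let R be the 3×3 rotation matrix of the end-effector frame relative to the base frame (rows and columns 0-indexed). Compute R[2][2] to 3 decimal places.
End-effector z-axis (col 2 of R) = (0.0000,0.0000,1.0000)
R[2][2] = 1.0000

1.000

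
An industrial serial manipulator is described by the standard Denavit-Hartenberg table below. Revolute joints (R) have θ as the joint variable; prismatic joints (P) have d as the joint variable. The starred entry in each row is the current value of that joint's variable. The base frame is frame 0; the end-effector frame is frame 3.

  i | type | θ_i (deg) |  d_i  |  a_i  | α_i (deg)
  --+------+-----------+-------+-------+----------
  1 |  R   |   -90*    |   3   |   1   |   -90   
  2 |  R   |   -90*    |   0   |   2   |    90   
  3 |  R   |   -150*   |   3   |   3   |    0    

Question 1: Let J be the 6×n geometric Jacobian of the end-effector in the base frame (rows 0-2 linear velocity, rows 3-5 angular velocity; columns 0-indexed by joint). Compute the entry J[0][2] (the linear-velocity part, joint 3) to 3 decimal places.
axis z_2 = (-0.0000,1.0000,0.0000); lever o_n−o_2 = (-1.5000,3.0000,-2.5981)
cross product → J_v[:, 2] = (-2.5981,-0.0000,1.5000)
J_ω[:, 2] = z_2
entry J[0][2] = -2.5981

-2.598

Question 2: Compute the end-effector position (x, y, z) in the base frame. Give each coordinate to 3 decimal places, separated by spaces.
after link 1: o_1 = (0.0000, -1.0000, 3.0000)
after link 2: o_2 = (-0.0000, -1.0000, 5.0000)
after link 3: o_3 = (-1.5000, 2.0000, 2.4019)

-1.500 2.000 2.402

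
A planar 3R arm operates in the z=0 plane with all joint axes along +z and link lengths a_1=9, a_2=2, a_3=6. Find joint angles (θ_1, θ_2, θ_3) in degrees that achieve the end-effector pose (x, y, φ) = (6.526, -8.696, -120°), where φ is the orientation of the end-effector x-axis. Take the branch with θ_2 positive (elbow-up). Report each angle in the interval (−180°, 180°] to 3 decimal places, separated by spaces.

-30.001 60.012 -150.011

wrist centre = target − a_3·(cos φ, sin φ) = (9.5260, -3.4998)
cos θ_2 = (102.9936−9²−2²)/(2·9·2) = 0.4998; θ_2 = 60.0117° (elbow-up)
β = atan2(-3.4998,9.5260) = -20.1733°; ψ = atan2(1.7323,9.9996) = 9.8279°
θ_1 = β − ψ = -30.0012°
θ_3 = φ − θ_1 − θ_2 = -150.0105° (wrapped to (-180°,180°])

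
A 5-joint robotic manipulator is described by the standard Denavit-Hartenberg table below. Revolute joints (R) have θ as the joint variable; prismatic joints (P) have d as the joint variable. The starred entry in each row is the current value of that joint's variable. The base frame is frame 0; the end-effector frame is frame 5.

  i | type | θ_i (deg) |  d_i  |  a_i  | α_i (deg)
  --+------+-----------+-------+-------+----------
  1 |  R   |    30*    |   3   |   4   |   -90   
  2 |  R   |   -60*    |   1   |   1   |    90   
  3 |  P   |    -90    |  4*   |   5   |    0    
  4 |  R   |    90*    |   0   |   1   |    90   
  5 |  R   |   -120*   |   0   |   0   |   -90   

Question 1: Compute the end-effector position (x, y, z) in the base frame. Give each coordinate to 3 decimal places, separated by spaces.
after link 1: o_1 = (3.4641, 2.0000, 3.0000)
after link 2: o_2 = (3.3971, 3.1160, 3.8660)
after link 3: o_3 = (2.8971, -2.9462, 5.8660)
after link 4: o_4 = (3.3301, -2.6962, 6.7321)
after link 5: o_5 = (3.3301, -2.6962, 6.7321)

3.330 -2.696 6.732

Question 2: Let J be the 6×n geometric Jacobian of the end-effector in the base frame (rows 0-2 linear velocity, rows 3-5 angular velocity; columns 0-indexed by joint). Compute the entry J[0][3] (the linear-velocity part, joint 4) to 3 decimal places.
-0.500

axis z_3 = (-0.7500,-0.4330,0.5000); lever o_n−o_3 = (0.4330,0.2500,0.8660)
cross product → J_v[:, 3] = (-0.5000,0.8660,0.0000)
J_ω[:, 3] = z_3
entry J[0][3] = -0.5000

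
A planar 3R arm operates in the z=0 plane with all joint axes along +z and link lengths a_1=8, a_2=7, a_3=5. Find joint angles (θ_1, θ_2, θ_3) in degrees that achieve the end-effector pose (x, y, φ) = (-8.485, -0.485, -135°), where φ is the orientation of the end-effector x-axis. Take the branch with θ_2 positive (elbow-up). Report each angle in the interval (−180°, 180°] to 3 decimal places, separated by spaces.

wrist centre = target − a_3·(cos φ, sin φ) = (-4.9495, 3.0505)
cos θ_2 = (33.8030−8²−7²)/(2·8·7) = -0.7071; θ_2 = 135.0008° (elbow-up)
β = atan2(3.0505,-4.9495) = 148.3530°; ψ = atan2(4.9497,3.0502) = 58.3570°
θ_1 = β − ψ = 89.9960°
θ_3 = φ − θ_1 − θ_2 = 0.0033° (wrapped to (-180°,180°])

89.996 135.001 0.003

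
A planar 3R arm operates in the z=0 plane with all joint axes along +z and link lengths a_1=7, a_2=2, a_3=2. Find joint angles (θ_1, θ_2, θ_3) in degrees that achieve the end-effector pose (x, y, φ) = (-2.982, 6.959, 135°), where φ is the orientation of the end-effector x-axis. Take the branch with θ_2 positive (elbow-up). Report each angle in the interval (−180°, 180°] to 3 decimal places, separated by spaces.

wrist centre = target − a_3·(cos φ, sin φ) = (-1.5678, 5.5448)
cos θ_2 = (33.2026−7²−2²)/(2·7·2) = -0.7070; θ_2 = 134.9954° (elbow-up)
β = atan2(5.5448,-1.5678) = 105.7882°; ψ = atan2(1.4143,5.5859) = 14.2085°
θ_1 = β − ψ = 91.5798°
θ_3 = φ − θ_1 − θ_2 = -91.5751° (wrapped to (-180°,180°])

91.580 134.995 -91.575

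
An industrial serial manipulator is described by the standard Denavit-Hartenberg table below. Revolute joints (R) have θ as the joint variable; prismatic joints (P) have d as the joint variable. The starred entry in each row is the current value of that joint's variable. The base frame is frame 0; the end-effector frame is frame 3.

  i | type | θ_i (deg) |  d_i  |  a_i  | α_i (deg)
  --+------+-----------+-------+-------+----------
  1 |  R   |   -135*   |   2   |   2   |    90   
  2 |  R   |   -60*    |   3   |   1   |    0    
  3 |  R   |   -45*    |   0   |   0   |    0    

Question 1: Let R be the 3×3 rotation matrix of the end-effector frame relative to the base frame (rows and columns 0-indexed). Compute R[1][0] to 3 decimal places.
0.183

End-effector x-axis (col 0 of R) = (0.1830,0.1830,-0.9659)
R[1][0] = 0.1830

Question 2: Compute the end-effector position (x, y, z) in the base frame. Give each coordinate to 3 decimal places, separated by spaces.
after link 1: o_1 = (-1.4142, -1.4142, 2.0000)
after link 2: o_2 = (-3.8891, 0.3536, 1.1340)
after link 3: o_3 = (-3.8891, 0.3536, 1.1340)

-3.889 0.354 1.134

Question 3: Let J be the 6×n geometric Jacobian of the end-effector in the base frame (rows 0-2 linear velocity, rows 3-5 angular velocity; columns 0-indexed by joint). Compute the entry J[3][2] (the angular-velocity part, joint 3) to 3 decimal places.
axis z_2 = (-0.7071,0.7071,0.0000); lever o_n−o_2 = (0.0000,0.0000,0.0000)
cross product → J_v[:, 2] = (0.0000,0.0000,-0.0000)
J_ω[:, 2] = z_2
entry J[3][2] = -0.7071

-0.707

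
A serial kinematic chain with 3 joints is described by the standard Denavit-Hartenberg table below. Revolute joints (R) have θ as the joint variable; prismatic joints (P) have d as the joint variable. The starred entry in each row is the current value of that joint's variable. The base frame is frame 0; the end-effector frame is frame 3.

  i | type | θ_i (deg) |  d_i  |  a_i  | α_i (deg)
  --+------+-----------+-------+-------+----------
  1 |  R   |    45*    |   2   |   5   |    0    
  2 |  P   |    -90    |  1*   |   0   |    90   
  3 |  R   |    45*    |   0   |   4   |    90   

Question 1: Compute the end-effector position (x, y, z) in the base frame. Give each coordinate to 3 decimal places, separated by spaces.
5.536 1.536 5.828

after link 1: o_1 = (3.5355, 3.5355, 2.0000)
after link 2: o_2 = (3.5355, 3.5355, 3.0000)
after link 3: o_3 = (5.5355, 1.5355, 5.8284)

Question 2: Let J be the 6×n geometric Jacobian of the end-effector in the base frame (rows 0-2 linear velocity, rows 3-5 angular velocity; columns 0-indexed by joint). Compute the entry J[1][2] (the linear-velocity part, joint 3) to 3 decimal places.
2.000

axis z_2 = (-0.7071,-0.7071,0.0000); lever o_n−o_2 = (2.0000,-2.0000,2.8284)
cross product → J_v[:, 2] = (-2.0000,2.0000,2.8284)
J_ω[:, 2] = z_2
entry J[1][2] = 2.0000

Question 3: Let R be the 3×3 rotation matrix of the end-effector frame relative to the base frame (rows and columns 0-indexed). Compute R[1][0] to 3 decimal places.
End-effector x-axis (col 0 of R) = (0.5000,-0.5000,0.7071)
R[1][0] = -0.5000

-0.500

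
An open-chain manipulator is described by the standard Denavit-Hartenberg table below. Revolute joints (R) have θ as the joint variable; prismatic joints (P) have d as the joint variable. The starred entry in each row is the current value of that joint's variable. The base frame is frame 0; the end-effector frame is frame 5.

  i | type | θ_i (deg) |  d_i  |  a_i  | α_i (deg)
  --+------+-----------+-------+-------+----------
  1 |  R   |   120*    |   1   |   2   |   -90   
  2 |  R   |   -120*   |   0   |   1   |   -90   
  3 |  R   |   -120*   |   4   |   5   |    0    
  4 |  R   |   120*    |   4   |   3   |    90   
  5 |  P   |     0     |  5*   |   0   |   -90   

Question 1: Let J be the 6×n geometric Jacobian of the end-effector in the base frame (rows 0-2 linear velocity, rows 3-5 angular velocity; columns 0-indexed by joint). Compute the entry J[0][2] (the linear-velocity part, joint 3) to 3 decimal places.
2.766

axis z_2 = (-0.4330,0.7500,0.5000); lever o_n−o_2 = (-11.4192,1.1184,4.4330)
cross product → J_v[:, 2] = (2.7655,-3.7901,8.0801)
J_ω[:, 2] = z_2
entry J[0][2] = 2.7655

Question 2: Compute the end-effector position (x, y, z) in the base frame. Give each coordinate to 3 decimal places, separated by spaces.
after link 1: o_1 = (-1.0000, 1.7321, 1.0000)
after link 2: o_2 = (-0.7500, 1.2990, 1.8660)
after link 3: o_3 = (-6.8571, 3.2165, 1.7010)
after link 4: o_4 = (-7.8391, 4.9175, 6.2990)
after link 5: o_5 = (-12.1692, 2.4175, 6.2990)

-12.169 2.417 6.299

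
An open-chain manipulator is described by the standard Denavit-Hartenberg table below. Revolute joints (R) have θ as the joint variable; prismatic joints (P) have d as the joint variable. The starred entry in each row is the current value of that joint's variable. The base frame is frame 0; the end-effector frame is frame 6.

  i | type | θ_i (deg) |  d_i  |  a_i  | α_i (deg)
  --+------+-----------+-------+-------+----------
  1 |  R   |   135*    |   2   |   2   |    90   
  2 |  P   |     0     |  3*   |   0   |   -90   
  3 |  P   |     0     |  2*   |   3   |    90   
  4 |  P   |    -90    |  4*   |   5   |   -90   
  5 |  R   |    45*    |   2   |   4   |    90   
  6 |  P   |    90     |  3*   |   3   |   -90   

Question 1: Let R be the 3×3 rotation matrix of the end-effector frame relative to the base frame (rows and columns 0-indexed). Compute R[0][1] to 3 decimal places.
End-effector y-axis (col 1 of R) = (-0.5000,-0.5000,0.7071)
R[0][1] = -0.5000

-0.500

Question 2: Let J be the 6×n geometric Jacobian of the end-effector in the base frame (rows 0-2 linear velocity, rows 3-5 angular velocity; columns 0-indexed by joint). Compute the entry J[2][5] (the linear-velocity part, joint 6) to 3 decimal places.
-0.707

prismatic axis z_5 = (0.5000,0.5000,-0.7071)
J_v[:, 5] = z_5; J_ω[:, 5] = (0,0,0)
entry J[2][5] = -0.7071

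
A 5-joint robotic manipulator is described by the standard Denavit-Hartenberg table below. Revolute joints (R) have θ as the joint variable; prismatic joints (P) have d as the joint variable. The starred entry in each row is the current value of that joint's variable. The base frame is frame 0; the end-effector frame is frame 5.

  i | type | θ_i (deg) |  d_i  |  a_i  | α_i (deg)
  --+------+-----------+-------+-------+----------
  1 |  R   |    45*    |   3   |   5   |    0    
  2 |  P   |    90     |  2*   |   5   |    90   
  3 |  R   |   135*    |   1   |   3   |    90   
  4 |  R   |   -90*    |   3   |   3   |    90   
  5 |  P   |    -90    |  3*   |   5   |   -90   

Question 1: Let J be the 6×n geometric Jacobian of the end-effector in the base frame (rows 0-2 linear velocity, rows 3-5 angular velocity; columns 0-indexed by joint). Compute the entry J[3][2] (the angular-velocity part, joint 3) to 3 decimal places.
0.707

axis z_2 = (0.7071,0.7071,0.0000); lever o_n−o_2 = (-0.4142,-2.4142,-1.4142)
cross product → J_v[:, 2] = (-1.0000,1.0000,-1.4142)
J_ω[:, 2] = z_2
entry J[3][2] = 0.7071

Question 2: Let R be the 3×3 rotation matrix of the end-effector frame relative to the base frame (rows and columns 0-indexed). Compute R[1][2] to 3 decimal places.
End-effector z-axis (col 2 of R) = (-0.7071,-0.7071,0.0000)
R[1][2] = -0.7071

-0.707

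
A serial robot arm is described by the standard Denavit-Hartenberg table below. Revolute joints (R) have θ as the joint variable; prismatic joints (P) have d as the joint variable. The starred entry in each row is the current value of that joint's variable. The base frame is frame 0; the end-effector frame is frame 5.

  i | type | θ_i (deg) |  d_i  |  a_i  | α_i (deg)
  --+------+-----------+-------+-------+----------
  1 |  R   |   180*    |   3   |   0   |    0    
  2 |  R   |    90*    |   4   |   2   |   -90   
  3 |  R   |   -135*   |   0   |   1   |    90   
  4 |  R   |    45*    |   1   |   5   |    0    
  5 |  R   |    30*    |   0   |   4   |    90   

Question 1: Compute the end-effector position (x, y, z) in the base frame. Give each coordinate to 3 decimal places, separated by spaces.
after link 1: o_1 = (0.0000, 0.0000, 3.0000)
after link 2: o_2 = (-0.0000, -2.0000, 7.0000)
after link 3: o_3 = (-0.0000, -1.2929, 7.7071)
after link 4: o_4 = (3.5355, 1.9142, 9.5000)
after link 5: o_5 = (7.3992, 2.6463, 10.2321)

7.399 2.646 10.232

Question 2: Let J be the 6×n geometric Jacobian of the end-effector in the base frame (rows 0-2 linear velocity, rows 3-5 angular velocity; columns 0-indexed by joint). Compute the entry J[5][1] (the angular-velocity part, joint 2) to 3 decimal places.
axis z_1 = (0.0000,0.0000,1.0000); lever o_n−o_1 = (7.3992,2.6463,7.2321)
cross product → J_v[:, 1] = (-2.6463,7.3992,0.0000)
J_ω[:, 1] = z_1
entry J[5][1] = 1.0000

1.000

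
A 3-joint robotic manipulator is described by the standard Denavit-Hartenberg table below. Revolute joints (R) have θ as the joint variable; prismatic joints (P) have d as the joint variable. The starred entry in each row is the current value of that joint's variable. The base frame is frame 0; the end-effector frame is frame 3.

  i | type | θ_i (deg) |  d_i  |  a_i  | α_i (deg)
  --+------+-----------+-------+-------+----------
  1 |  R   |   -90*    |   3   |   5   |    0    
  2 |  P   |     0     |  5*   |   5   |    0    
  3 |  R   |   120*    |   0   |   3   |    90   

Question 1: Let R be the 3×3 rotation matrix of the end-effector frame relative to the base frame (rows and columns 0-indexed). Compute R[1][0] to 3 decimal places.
End-effector x-axis (col 0 of R) = (0.8660,0.5000,0.0000)
R[1][0] = 0.5000

0.500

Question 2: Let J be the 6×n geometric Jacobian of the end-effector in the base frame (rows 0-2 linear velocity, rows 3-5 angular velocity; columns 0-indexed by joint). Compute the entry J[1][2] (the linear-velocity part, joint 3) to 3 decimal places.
axis z_2 = (0.0000,0.0000,1.0000); lever o_n−o_2 = (2.5981,1.5000,0.0000)
cross product → J_v[:, 2] = (-1.5000,2.5981,0.0000)
J_ω[:, 2] = z_2
entry J[1][2] = 2.5981

2.598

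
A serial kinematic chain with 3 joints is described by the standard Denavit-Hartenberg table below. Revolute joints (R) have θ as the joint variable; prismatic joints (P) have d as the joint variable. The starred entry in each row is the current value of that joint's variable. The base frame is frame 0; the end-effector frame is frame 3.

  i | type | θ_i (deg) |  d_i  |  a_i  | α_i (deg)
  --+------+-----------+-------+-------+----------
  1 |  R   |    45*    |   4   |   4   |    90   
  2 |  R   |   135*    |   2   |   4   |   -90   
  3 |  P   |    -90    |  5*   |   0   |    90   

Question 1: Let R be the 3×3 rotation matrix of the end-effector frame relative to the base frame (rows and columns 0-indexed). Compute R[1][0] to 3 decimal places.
End-effector x-axis (col 0 of R) = (0.7071,-0.7071,0.0000)
R[1][0] = -0.7071

-0.707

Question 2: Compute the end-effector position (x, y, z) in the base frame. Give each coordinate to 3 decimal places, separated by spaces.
-0.257 -3.086 3.293

after link 1: o_1 = (2.8284, 2.8284, 4.0000)
after link 2: o_2 = (2.2426, -0.5858, 6.8284)
after link 3: o_3 = (-0.2574, -3.0858, 3.2929)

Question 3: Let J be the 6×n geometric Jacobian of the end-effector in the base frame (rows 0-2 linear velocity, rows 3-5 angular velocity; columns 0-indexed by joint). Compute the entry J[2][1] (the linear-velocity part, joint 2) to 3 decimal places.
axis z_1 = (0.7071,-0.7071,0.0000); lever o_n−o_1 = (-3.0858,-5.9142,-0.7071)
cross product → J_v[:, 1] = (0.5000,0.5000,-6.3640)
J_ω[:, 1] = z_1
entry J[2][1] = -6.3640

-6.364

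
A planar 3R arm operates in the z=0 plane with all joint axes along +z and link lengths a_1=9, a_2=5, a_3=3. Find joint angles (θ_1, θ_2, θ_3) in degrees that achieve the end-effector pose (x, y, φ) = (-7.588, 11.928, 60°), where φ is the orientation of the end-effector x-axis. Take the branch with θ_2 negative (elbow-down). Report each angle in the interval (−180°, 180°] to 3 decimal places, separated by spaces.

149.998 -45.000 -44.998

wrist centre = target − a_3·(cos φ, sin φ) = (-9.0880, 9.3299)
cos θ_2 = (169.6392−9²−5²)/(2·9·5) = 0.7071; θ_2 = -45.0003° (elbow-down)
β = atan2(9.3299,-9.0880) = 134.2474°; ψ = atan2(-3.5356,12.5355) = -15.7507°
θ_1 = β − ψ = 149.9982°
θ_3 = φ − θ_1 − θ_2 = -44.9978° (wrapped to (-180°,180°])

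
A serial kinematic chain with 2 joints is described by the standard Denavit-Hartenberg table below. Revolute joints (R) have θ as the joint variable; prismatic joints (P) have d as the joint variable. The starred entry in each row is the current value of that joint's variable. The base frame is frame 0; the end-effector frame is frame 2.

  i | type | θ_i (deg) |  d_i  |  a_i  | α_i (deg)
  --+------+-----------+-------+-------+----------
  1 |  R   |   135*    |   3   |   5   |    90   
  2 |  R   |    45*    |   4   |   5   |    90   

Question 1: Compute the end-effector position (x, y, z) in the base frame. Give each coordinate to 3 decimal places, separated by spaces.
-3.207 8.864 6.536

after link 1: o_1 = (-3.5355, 3.5355, 3.0000)
after link 2: o_2 = (-3.2071, 8.8640, 6.5355)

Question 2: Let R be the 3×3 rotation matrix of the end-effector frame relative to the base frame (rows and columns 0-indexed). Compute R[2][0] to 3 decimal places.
End-effector x-axis (col 0 of R) = (-0.5000,0.5000,0.7071)
R[2][0] = 0.7071

0.707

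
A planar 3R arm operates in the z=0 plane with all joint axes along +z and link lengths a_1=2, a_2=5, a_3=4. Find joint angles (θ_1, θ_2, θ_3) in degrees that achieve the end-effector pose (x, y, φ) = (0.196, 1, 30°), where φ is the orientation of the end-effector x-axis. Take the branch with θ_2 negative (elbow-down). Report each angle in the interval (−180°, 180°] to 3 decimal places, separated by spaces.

-30.009 -149.994 -149.997

wrist centre = target − a_3·(cos φ, sin φ) = (-3.2681, -1.0000)
cos θ_2 = (11.6805−2²−5²)/(2·2·5) = -0.8660; θ_2 = -149.9943° (elbow-down)
β = atan2(-1.0000,-3.2681) = -162.9865°; ψ = atan2(-2.5004,-2.3299) = -132.9778°
θ_1 = β − ψ = -30.0087°
θ_3 = φ − θ_1 − θ_2 = -149.9970° (wrapped to (-180°,180°])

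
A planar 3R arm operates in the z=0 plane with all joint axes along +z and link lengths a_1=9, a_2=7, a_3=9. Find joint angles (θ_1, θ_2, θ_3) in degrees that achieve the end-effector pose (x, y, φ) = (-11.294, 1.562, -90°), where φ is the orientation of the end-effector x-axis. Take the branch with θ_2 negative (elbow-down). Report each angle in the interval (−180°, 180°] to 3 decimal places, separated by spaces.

150.003 -30.008 150.005

wrist centre = target − a_3·(cos φ, sin φ) = (-11.2940, 10.5620)
cos θ_2 = (239.1103−9²−7²)/(2·9·7) = 0.8660; θ_2 = -30.0081° (elbow-down)
β = atan2(10.5620,-11.2940) = 136.9182°; ψ = atan2(-3.5009,15.0617) = -13.0852°
θ_1 = β − ψ = 150.0034°
θ_3 = φ − θ_1 − θ_2 = 150.0047° (wrapped to (-180°,180°])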